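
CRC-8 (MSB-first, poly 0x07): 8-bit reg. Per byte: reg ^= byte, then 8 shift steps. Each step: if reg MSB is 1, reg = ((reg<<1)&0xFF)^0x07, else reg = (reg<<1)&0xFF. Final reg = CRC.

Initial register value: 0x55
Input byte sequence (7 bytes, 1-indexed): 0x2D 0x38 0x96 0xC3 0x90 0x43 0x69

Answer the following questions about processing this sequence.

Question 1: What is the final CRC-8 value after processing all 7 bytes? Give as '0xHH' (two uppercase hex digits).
After byte 1 (0x2D): reg=0x6F
After byte 2 (0x38): reg=0xA2
After byte 3 (0x96): reg=0x8C
After byte 4 (0xC3): reg=0xEA
After byte 5 (0x90): reg=0x61
After byte 6 (0x43): reg=0xEE
After byte 7 (0x69): reg=0x9C

Answer: 0x9C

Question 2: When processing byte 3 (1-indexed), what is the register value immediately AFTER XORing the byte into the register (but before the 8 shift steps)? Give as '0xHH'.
Answer: 0x34

Derivation:
Register before byte 3: 0xA2
Byte 3: 0x96
0xA2 XOR 0x96 = 0x34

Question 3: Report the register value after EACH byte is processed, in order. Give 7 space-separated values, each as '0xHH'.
0x6F 0xA2 0x8C 0xEA 0x61 0xEE 0x9C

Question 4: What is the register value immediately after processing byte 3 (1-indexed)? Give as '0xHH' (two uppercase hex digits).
Answer: 0x8C

Derivation:
After byte 1 (0x2D): reg=0x6F
After byte 2 (0x38): reg=0xA2
After byte 3 (0x96): reg=0x8C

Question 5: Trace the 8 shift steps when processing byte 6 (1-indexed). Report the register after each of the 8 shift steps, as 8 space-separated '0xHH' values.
After byte 1 (0x2D): reg=0x6F
After byte 2 (0x38): reg=0xA2
After byte 3 (0x96): reg=0x8C
After byte 4 (0xC3): reg=0xEA
After byte 5 (0x90): reg=0x61
Register before byte 6: 0x61
After XOR with byte 0x43: 0x22

Answer: 0x44 0x88 0x17 0x2E 0x5C 0xB8 0x77 0xEE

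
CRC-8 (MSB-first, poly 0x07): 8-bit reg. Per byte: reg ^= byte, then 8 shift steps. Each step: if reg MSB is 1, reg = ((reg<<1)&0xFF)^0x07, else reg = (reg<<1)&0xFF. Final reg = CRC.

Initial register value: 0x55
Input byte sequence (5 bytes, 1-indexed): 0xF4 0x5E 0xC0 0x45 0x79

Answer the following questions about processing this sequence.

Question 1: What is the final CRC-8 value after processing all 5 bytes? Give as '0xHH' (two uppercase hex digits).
Answer: 0x56

Derivation:
After byte 1 (0xF4): reg=0x6E
After byte 2 (0x5E): reg=0x90
After byte 3 (0xC0): reg=0xB7
After byte 4 (0x45): reg=0xD0
After byte 5 (0x79): reg=0x56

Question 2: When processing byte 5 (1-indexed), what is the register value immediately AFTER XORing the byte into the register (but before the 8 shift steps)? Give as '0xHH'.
Register before byte 5: 0xD0
Byte 5: 0x79
0xD0 XOR 0x79 = 0xA9

Answer: 0xA9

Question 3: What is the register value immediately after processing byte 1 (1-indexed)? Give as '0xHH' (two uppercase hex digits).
Answer: 0x6E

Derivation:
After byte 1 (0xF4): reg=0x6E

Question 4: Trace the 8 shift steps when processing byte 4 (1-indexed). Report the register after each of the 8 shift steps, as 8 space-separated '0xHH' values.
After byte 1 (0xF4): reg=0x6E
After byte 2 (0x5E): reg=0x90
After byte 3 (0xC0): reg=0xB7
Register before byte 4: 0xB7
After XOR with byte 0x45: 0xF2

Answer: 0xE3 0xC1 0x85 0x0D 0x1A 0x34 0x68 0xD0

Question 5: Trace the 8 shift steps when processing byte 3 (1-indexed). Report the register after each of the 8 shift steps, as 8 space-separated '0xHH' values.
Answer: 0xA0 0x47 0x8E 0x1B 0x36 0x6C 0xD8 0xB7

Derivation:
After byte 1 (0xF4): reg=0x6E
After byte 2 (0x5E): reg=0x90
Register before byte 3: 0x90
After XOR with byte 0xC0: 0x50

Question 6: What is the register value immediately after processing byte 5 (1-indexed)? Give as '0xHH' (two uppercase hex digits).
After byte 1 (0xF4): reg=0x6E
After byte 2 (0x5E): reg=0x90
After byte 3 (0xC0): reg=0xB7
After byte 4 (0x45): reg=0xD0
After byte 5 (0x79): reg=0x56

Answer: 0x56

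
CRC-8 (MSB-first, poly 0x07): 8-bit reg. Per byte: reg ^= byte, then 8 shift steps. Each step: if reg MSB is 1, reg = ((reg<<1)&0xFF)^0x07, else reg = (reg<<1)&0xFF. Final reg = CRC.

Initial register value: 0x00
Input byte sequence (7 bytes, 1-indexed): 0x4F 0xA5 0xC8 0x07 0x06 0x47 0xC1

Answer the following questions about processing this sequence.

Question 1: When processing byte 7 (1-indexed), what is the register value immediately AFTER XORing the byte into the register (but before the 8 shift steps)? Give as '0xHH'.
Register before byte 7: 0x58
Byte 7: 0xC1
0x58 XOR 0xC1 = 0x99

Answer: 0x99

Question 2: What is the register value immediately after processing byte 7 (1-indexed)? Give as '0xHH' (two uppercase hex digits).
After byte 1 (0x4F): reg=0xEA
After byte 2 (0xA5): reg=0xEA
After byte 3 (0xC8): reg=0xEE
After byte 4 (0x07): reg=0x91
After byte 5 (0x06): reg=0xEC
After byte 6 (0x47): reg=0x58
After byte 7 (0xC1): reg=0xC6

Answer: 0xC6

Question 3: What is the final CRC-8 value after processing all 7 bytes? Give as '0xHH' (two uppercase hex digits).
Answer: 0xC6

Derivation:
After byte 1 (0x4F): reg=0xEA
After byte 2 (0xA5): reg=0xEA
After byte 3 (0xC8): reg=0xEE
After byte 4 (0x07): reg=0x91
After byte 5 (0x06): reg=0xEC
After byte 6 (0x47): reg=0x58
After byte 7 (0xC1): reg=0xC6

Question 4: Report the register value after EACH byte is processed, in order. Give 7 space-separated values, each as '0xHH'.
0xEA 0xEA 0xEE 0x91 0xEC 0x58 0xC6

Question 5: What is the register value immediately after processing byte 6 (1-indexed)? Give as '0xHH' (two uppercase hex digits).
Answer: 0x58

Derivation:
After byte 1 (0x4F): reg=0xEA
After byte 2 (0xA5): reg=0xEA
After byte 3 (0xC8): reg=0xEE
After byte 4 (0x07): reg=0x91
After byte 5 (0x06): reg=0xEC
After byte 6 (0x47): reg=0x58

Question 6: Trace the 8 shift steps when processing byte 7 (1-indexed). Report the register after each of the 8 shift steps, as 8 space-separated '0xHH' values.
Answer: 0x35 0x6A 0xD4 0xAF 0x59 0xB2 0x63 0xC6

Derivation:
After byte 1 (0x4F): reg=0xEA
After byte 2 (0xA5): reg=0xEA
After byte 3 (0xC8): reg=0xEE
After byte 4 (0x07): reg=0x91
After byte 5 (0x06): reg=0xEC
After byte 6 (0x47): reg=0x58
Register before byte 7: 0x58
After XOR with byte 0xC1: 0x99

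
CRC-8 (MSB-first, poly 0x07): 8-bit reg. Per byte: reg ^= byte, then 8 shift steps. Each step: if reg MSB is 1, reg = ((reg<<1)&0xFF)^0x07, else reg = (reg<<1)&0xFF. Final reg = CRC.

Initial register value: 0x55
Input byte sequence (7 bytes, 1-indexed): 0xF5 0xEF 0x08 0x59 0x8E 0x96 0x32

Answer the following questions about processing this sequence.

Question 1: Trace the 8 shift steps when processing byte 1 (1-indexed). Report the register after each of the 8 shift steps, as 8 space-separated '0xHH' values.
Register before byte 1: 0x55
After XOR with byte 0xF5: 0xA0

Answer: 0x47 0x8E 0x1B 0x36 0x6C 0xD8 0xB7 0x69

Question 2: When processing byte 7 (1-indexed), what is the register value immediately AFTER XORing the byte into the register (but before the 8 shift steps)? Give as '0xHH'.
Register before byte 7: 0xF9
Byte 7: 0x32
0xF9 XOR 0x32 = 0xCB

Answer: 0xCB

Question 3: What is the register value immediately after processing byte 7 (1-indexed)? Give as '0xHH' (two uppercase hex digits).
After byte 1 (0xF5): reg=0x69
After byte 2 (0xEF): reg=0x9B
After byte 3 (0x08): reg=0xF0
After byte 4 (0x59): reg=0x56
After byte 5 (0x8E): reg=0x06
After byte 6 (0x96): reg=0xF9
After byte 7 (0x32): reg=0x7F

Answer: 0x7F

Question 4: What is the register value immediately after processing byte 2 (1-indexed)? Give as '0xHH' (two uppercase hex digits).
Answer: 0x9B

Derivation:
After byte 1 (0xF5): reg=0x69
After byte 2 (0xEF): reg=0x9B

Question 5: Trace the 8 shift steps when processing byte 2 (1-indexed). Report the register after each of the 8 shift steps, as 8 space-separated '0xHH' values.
After byte 1 (0xF5): reg=0x69
Register before byte 2: 0x69
After XOR with byte 0xEF: 0x86

Answer: 0x0B 0x16 0x2C 0x58 0xB0 0x67 0xCE 0x9B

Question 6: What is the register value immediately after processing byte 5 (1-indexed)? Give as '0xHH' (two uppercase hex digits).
After byte 1 (0xF5): reg=0x69
After byte 2 (0xEF): reg=0x9B
After byte 3 (0x08): reg=0xF0
After byte 4 (0x59): reg=0x56
After byte 5 (0x8E): reg=0x06

Answer: 0x06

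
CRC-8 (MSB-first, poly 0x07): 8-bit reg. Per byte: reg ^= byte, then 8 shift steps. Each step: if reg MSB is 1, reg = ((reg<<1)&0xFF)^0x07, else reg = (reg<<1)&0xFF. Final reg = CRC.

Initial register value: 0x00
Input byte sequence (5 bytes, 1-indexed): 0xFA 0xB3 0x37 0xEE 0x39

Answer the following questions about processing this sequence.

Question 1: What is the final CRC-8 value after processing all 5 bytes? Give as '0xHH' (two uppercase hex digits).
After byte 1 (0xFA): reg=0xE8
After byte 2 (0xB3): reg=0x86
After byte 3 (0x37): reg=0x1E
After byte 4 (0xEE): reg=0xDE
After byte 5 (0x39): reg=0xBB

Answer: 0xBB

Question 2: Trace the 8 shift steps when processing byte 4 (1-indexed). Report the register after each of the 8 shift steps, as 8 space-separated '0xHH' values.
After byte 1 (0xFA): reg=0xE8
After byte 2 (0xB3): reg=0x86
After byte 3 (0x37): reg=0x1E
Register before byte 4: 0x1E
After XOR with byte 0xEE: 0xF0

Answer: 0xE7 0xC9 0x95 0x2D 0x5A 0xB4 0x6F 0xDE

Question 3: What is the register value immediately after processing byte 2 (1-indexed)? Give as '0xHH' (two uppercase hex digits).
After byte 1 (0xFA): reg=0xE8
After byte 2 (0xB3): reg=0x86

Answer: 0x86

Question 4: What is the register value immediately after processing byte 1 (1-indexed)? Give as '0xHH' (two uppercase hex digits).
Answer: 0xE8

Derivation:
After byte 1 (0xFA): reg=0xE8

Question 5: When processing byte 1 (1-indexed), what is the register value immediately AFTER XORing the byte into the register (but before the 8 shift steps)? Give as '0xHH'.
Answer: 0xFA

Derivation:
Register before byte 1: 0x00
Byte 1: 0xFA
0x00 XOR 0xFA = 0xFA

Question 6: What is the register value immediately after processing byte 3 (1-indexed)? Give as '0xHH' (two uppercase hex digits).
Answer: 0x1E

Derivation:
After byte 1 (0xFA): reg=0xE8
After byte 2 (0xB3): reg=0x86
After byte 3 (0x37): reg=0x1E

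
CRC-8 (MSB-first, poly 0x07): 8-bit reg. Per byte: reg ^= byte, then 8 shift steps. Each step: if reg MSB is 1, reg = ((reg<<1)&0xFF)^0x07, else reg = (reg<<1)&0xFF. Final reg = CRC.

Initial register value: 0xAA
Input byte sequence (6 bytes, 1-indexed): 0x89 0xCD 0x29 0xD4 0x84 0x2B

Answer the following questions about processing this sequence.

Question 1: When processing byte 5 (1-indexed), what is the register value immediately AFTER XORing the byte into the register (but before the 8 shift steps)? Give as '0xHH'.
Register before byte 5: 0xD9
Byte 5: 0x84
0xD9 XOR 0x84 = 0x5D

Answer: 0x5D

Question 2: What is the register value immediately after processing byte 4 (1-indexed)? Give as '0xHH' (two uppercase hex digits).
After byte 1 (0x89): reg=0xE9
After byte 2 (0xCD): reg=0xFC
After byte 3 (0x29): reg=0x25
After byte 4 (0xD4): reg=0xD9

Answer: 0xD9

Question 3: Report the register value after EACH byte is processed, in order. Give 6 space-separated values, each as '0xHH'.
0xE9 0xFC 0x25 0xD9 0x94 0x34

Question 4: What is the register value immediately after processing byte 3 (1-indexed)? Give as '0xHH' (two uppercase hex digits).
Answer: 0x25

Derivation:
After byte 1 (0x89): reg=0xE9
After byte 2 (0xCD): reg=0xFC
After byte 3 (0x29): reg=0x25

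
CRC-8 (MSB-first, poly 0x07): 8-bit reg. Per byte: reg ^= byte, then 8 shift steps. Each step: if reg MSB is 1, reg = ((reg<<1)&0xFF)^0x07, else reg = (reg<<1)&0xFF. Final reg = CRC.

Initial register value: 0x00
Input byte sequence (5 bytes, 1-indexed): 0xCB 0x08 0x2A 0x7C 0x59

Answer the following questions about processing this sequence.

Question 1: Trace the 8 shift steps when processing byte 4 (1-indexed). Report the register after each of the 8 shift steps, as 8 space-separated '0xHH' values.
After byte 1 (0xCB): reg=0x7F
After byte 2 (0x08): reg=0x42
After byte 3 (0x2A): reg=0x1F
Register before byte 4: 0x1F
After XOR with byte 0x7C: 0x63

Answer: 0xC6 0x8B 0x11 0x22 0x44 0x88 0x17 0x2E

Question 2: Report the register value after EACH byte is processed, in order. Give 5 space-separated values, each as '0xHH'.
0x7F 0x42 0x1F 0x2E 0x42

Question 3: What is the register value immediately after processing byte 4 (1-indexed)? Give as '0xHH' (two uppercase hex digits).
Answer: 0x2E

Derivation:
After byte 1 (0xCB): reg=0x7F
After byte 2 (0x08): reg=0x42
After byte 3 (0x2A): reg=0x1F
After byte 4 (0x7C): reg=0x2E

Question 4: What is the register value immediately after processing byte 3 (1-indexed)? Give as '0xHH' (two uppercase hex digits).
Answer: 0x1F

Derivation:
After byte 1 (0xCB): reg=0x7F
After byte 2 (0x08): reg=0x42
After byte 3 (0x2A): reg=0x1F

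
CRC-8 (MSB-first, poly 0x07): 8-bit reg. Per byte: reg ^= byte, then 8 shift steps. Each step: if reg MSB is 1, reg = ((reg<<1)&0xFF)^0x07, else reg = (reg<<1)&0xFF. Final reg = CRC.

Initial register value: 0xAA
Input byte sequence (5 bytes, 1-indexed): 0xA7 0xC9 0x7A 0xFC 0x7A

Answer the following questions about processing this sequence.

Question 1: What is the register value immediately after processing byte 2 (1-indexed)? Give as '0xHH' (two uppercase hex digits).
After byte 1 (0xA7): reg=0x23
After byte 2 (0xC9): reg=0x98

Answer: 0x98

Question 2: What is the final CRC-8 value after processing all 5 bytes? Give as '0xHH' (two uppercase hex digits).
After byte 1 (0xA7): reg=0x23
After byte 2 (0xC9): reg=0x98
After byte 3 (0x7A): reg=0xA0
After byte 4 (0xFC): reg=0x93
After byte 5 (0x7A): reg=0x91

Answer: 0x91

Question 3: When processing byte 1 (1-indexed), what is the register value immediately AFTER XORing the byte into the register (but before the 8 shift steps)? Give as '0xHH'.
Answer: 0x0D

Derivation:
Register before byte 1: 0xAA
Byte 1: 0xA7
0xAA XOR 0xA7 = 0x0D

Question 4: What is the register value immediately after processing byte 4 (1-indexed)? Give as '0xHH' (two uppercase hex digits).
After byte 1 (0xA7): reg=0x23
After byte 2 (0xC9): reg=0x98
After byte 3 (0x7A): reg=0xA0
After byte 4 (0xFC): reg=0x93

Answer: 0x93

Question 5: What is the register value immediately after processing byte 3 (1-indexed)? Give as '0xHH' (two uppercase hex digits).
Answer: 0xA0

Derivation:
After byte 1 (0xA7): reg=0x23
After byte 2 (0xC9): reg=0x98
After byte 3 (0x7A): reg=0xA0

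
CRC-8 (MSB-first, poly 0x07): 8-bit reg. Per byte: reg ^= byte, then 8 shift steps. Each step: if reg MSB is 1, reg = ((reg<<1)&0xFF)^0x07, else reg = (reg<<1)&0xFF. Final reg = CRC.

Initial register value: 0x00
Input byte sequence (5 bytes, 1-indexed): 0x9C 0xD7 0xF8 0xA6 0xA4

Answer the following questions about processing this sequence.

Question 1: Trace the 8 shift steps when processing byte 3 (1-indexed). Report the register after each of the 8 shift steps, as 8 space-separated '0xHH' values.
After byte 1 (0x9C): reg=0xDD
After byte 2 (0xD7): reg=0x36
Register before byte 3: 0x36
After XOR with byte 0xF8: 0xCE

Answer: 0x9B 0x31 0x62 0xC4 0x8F 0x19 0x32 0x64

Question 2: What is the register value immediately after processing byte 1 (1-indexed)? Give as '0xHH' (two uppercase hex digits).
After byte 1 (0x9C): reg=0xDD

Answer: 0xDD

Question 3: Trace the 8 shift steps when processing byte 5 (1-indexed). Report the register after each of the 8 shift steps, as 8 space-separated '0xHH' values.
After byte 1 (0x9C): reg=0xDD
After byte 2 (0xD7): reg=0x36
After byte 3 (0xF8): reg=0x64
After byte 4 (0xA6): reg=0x40
Register before byte 5: 0x40
After XOR with byte 0xA4: 0xE4

Answer: 0xCF 0x99 0x35 0x6A 0xD4 0xAF 0x59 0xB2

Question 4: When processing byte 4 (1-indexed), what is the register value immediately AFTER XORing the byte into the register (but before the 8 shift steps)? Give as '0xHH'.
Register before byte 4: 0x64
Byte 4: 0xA6
0x64 XOR 0xA6 = 0xC2

Answer: 0xC2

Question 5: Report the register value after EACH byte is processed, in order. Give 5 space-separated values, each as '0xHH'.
0xDD 0x36 0x64 0x40 0xB2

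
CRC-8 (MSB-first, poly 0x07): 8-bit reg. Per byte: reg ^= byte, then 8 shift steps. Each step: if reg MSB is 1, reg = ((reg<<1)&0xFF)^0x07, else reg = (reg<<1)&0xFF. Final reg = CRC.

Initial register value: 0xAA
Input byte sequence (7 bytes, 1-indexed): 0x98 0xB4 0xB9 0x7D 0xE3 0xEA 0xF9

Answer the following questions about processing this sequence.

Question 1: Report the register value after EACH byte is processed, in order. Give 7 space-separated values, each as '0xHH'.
0x9E 0xD6 0x0A 0x42 0x6E 0x95 0x03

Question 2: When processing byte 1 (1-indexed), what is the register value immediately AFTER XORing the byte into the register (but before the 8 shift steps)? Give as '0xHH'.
Register before byte 1: 0xAA
Byte 1: 0x98
0xAA XOR 0x98 = 0x32

Answer: 0x32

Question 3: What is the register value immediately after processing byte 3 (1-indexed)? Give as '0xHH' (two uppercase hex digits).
Answer: 0x0A

Derivation:
After byte 1 (0x98): reg=0x9E
After byte 2 (0xB4): reg=0xD6
After byte 3 (0xB9): reg=0x0A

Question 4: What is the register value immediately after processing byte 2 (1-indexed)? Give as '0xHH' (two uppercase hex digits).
After byte 1 (0x98): reg=0x9E
After byte 2 (0xB4): reg=0xD6

Answer: 0xD6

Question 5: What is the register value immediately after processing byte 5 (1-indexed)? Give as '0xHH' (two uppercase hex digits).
Answer: 0x6E

Derivation:
After byte 1 (0x98): reg=0x9E
After byte 2 (0xB4): reg=0xD6
After byte 3 (0xB9): reg=0x0A
After byte 4 (0x7D): reg=0x42
After byte 5 (0xE3): reg=0x6E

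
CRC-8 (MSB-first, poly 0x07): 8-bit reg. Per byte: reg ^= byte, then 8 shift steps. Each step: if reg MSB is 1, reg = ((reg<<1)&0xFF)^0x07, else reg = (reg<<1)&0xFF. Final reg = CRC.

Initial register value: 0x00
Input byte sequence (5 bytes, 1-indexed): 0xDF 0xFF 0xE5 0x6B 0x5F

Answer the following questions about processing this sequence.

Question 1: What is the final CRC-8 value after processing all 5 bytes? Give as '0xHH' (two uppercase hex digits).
After byte 1 (0xDF): reg=0x13
After byte 2 (0xFF): reg=0x8A
After byte 3 (0xE5): reg=0x0A
After byte 4 (0x6B): reg=0x20
After byte 5 (0x5F): reg=0x7A

Answer: 0x7A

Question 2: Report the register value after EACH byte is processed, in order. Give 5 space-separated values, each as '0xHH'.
0x13 0x8A 0x0A 0x20 0x7A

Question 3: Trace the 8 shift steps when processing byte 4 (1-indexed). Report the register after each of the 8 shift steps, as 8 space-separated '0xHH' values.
Answer: 0xC2 0x83 0x01 0x02 0x04 0x08 0x10 0x20

Derivation:
After byte 1 (0xDF): reg=0x13
After byte 2 (0xFF): reg=0x8A
After byte 3 (0xE5): reg=0x0A
Register before byte 4: 0x0A
After XOR with byte 0x6B: 0x61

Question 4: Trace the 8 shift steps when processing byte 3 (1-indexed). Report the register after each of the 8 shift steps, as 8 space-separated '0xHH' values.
Answer: 0xDE 0xBB 0x71 0xE2 0xC3 0x81 0x05 0x0A

Derivation:
After byte 1 (0xDF): reg=0x13
After byte 2 (0xFF): reg=0x8A
Register before byte 3: 0x8A
After XOR with byte 0xE5: 0x6F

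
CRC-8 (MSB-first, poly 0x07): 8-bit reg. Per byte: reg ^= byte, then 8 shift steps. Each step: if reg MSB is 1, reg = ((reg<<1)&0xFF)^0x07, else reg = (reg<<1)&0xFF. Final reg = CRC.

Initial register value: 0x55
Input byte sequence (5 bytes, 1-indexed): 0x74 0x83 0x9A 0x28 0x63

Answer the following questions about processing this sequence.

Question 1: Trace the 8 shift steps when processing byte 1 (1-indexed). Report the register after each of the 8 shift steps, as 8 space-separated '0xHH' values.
Answer: 0x42 0x84 0x0F 0x1E 0x3C 0x78 0xF0 0xE7

Derivation:
Register before byte 1: 0x55
After XOR with byte 0x74: 0x21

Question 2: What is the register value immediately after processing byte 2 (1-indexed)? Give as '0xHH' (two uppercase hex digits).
After byte 1 (0x74): reg=0xE7
After byte 2 (0x83): reg=0x3B

Answer: 0x3B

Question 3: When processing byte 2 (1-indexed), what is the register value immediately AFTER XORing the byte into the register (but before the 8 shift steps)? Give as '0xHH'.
Register before byte 2: 0xE7
Byte 2: 0x83
0xE7 XOR 0x83 = 0x64

Answer: 0x64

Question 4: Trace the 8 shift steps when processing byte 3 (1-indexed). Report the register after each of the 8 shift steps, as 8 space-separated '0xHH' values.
Answer: 0x45 0x8A 0x13 0x26 0x4C 0x98 0x37 0x6E

Derivation:
After byte 1 (0x74): reg=0xE7
After byte 2 (0x83): reg=0x3B
Register before byte 3: 0x3B
After XOR with byte 0x9A: 0xA1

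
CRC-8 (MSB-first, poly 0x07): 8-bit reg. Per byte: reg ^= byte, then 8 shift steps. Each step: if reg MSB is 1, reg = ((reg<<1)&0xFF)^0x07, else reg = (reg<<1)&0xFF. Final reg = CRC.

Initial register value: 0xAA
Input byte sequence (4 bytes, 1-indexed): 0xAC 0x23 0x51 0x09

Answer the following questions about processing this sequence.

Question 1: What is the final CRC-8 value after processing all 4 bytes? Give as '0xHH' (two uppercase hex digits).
Answer: 0xAC

Derivation:
After byte 1 (0xAC): reg=0x12
After byte 2 (0x23): reg=0x97
After byte 3 (0x51): reg=0x5C
After byte 4 (0x09): reg=0xAC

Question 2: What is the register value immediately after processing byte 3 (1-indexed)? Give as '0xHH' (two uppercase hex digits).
Answer: 0x5C

Derivation:
After byte 1 (0xAC): reg=0x12
After byte 2 (0x23): reg=0x97
After byte 3 (0x51): reg=0x5C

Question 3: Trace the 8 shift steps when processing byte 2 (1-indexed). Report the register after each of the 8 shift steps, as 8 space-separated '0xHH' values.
After byte 1 (0xAC): reg=0x12
Register before byte 2: 0x12
After XOR with byte 0x23: 0x31

Answer: 0x62 0xC4 0x8F 0x19 0x32 0x64 0xC8 0x97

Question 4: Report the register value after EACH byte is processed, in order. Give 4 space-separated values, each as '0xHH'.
0x12 0x97 0x5C 0xAC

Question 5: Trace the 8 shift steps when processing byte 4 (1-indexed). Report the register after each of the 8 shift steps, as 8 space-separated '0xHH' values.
Answer: 0xAA 0x53 0xA6 0x4B 0x96 0x2B 0x56 0xAC

Derivation:
After byte 1 (0xAC): reg=0x12
After byte 2 (0x23): reg=0x97
After byte 3 (0x51): reg=0x5C
Register before byte 4: 0x5C
After XOR with byte 0x09: 0x55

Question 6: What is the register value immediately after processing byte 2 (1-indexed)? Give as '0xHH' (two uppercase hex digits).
After byte 1 (0xAC): reg=0x12
After byte 2 (0x23): reg=0x97

Answer: 0x97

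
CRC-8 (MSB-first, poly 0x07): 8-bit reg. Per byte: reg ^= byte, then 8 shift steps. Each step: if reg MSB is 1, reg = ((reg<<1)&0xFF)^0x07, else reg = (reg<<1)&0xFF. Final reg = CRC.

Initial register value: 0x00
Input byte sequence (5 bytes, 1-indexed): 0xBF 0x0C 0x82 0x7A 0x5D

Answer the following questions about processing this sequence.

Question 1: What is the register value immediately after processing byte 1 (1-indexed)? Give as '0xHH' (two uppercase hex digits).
Answer: 0x34

Derivation:
After byte 1 (0xBF): reg=0x34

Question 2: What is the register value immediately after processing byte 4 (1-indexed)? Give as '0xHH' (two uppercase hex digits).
After byte 1 (0xBF): reg=0x34
After byte 2 (0x0C): reg=0xA8
After byte 3 (0x82): reg=0xD6
After byte 4 (0x7A): reg=0x4D

Answer: 0x4D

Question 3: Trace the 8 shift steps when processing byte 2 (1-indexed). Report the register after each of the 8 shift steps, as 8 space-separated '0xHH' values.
Answer: 0x70 0xE0 0xC7 0x89 0x15 0x2A 0x54 0xA8

Derivation:
After byte 1 (0xBF): reg=0x34
Register before byte 2: 0x34
After XOR with byte 0x0C: 0x38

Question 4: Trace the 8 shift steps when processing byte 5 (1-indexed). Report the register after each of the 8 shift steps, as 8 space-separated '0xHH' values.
Answer: 0x20 0x40 0x80 0x07 0x0E 0x1C 0x38 0x70

Derivation:
After byte 1 (0xBF): reg=0x34
After byte 2 (0x0C): reg=0xA8
After byte 3 (0x82): reg=0xD6
After byte 4 (0x7A): reg=0x4D
Register before byte 5: 0x4D
After XOR with byte 0x5D: 0x10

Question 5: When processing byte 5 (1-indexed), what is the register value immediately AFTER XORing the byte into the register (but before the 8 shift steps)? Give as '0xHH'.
Register before byte 5: 0x4D
Byte 5: 0x5D
0x4D XOR 0x5D = 0x10

Answer: 0x10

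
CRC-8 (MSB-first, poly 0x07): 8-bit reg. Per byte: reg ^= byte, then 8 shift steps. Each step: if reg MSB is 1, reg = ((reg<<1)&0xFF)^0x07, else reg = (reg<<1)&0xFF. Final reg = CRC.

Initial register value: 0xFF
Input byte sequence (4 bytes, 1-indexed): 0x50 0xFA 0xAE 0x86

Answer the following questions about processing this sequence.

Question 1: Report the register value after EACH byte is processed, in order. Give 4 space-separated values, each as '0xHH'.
0x44 0x33 0xDA 0x93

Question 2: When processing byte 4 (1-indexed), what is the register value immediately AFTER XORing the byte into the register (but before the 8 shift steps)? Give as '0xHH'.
Register before byte 4: 0xDA
Byte 4: 0x86
0xDA XOR 0x86 = 0x5C

Answer: 0x5C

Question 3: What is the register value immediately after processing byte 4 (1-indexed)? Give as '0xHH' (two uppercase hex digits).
After byte 1 (0x50): reg=0x44
After byte 2 (0xFA): reg=0x33
After byte 3 (0xAE): reg=0xDA
After byte 4 (0x86): reg=0x93

Answer: 0x93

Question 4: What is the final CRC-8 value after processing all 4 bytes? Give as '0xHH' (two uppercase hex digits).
After byte 1 (0x50): reg=0x44
After byte 2 (0xFA): reg=0x33
After byte 3 (0xAE): reg=0xDA
After byte 4 (0x86): reg=0x93

Answer: 0x93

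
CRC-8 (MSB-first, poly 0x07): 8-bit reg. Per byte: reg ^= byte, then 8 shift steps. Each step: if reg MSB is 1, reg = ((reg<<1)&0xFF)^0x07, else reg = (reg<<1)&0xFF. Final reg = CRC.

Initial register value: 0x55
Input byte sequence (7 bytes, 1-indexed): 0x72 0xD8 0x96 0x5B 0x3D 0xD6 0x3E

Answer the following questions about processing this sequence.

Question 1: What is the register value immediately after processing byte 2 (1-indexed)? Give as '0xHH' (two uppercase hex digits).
After byte 1 (0x72): reg=0xF5
After byte 2 (0xD8): reg=0xC3

Answer: 0xC3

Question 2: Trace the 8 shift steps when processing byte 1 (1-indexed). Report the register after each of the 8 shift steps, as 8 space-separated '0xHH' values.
Register before byte 1: 0x55
After XOR with byte 0x72: 0x27

Answer: 0x4E 0x9C 0x3F 0x7E 0xFC 0xFF 0xF9 0xF5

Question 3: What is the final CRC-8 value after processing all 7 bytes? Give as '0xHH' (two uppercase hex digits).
After byte 1 (0x72): reg=0xF5
After byte 2 (0xD8): reg=0xC3
After byte 3 (0x96): reg=0xAC
After byte 4 (0x5B): reg=0xCB
After byte 5 (0x3D): reg=0xCC
After byte 6 (0xD6): reg=0x46
After byte 7 (0x3E): reg=0x6F

Answer: 0x6F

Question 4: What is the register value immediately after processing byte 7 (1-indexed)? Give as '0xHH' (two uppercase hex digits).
After byte 1 (0x72): reg=0xF5
After byte 2 (0xD8): reg=0xC3
After byte 3 (0x96): reg=0xAC
After byte 4 (0x5B): reg=0xCB
After byte 5 (0x3D): reg=0xCC
After byte 6 (0xD6): reg=0x46
After byte 7 (0x3E): reg=0x6F

Answer: 0x6F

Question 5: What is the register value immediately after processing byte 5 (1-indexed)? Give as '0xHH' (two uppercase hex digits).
After byte 1 (0x72): reg=0xF5
After byte 2 (0xD8): reg=0xC3
After byte 3 (0x96): reg=0xAC
After byte 4 (0x5B): reg=0xCB
After byte 5 (0x3D): reg=0xCC

Answer: 0xCC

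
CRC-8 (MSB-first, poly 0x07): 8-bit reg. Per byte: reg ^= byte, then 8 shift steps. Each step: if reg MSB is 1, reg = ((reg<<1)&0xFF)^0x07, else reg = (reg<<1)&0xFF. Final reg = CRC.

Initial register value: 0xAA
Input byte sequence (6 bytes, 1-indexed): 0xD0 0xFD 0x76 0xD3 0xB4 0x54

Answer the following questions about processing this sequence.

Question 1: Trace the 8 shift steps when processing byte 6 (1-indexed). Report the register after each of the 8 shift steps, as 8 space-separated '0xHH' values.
Answer: 0xE0 0xC7 0x89 0x15 0x2A 0x54 0xA8 0x57

Derivation:
After byte 1 (0xD0): reg=0x61
After byte 2 (0xFD): reg=0xDD
After byte 3 (0x76): reg=0x58
After byte 4 (0xD3): reg=0xB8
After byte 5 (0xB4): reg=0x24
Register before byte 6: 0x24
After XOR with byte 0x54: 0x70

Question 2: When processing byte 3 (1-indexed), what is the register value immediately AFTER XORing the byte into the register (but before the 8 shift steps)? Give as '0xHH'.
Register before byte 3: 0xDD
Byte 3: 0x76
0xDD XOR 0x76 = 0xAB

Answer: 0xAB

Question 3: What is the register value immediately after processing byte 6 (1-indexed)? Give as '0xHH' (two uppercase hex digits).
After byte 1 (0xD0): reg=0x61
After byte 2 (0xFD): reg=0xDD
After byte 3 (0x76): reg=0x58
After byte 4 (0xD3): reg=0xB8
After byte 5 (0xB4): reg=0x24
After byte 6 (0x54): reg=0x57

Answer: 0x57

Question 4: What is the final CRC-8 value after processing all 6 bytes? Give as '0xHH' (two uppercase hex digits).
After byte 1 (0xD0): reg=0x61
After byte 2 (0xFD): reg=0xDD
After byte 3 (0x76): reg=0x58
After byte 4 (0xD3): reg=0xB8
After byte 5 (0xB4): reg=0x24
After byte 6 (0x54): reg=0x57

Answer: 0x57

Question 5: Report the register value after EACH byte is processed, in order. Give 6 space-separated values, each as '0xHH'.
0x61 0xDD 0x58 0xB8 0x24 0x57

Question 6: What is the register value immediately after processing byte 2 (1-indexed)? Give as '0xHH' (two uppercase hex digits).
After byte 1 (0xD0): reg=0x61
After byte 2 (0xFD): reg=0xDD

Answer: 0xDD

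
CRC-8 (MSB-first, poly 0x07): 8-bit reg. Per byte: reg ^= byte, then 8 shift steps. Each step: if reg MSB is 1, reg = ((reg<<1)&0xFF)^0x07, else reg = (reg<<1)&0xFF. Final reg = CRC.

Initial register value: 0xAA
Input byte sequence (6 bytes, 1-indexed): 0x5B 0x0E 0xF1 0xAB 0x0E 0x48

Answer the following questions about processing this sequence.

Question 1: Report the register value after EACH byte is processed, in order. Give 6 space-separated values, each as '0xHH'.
0xD9 0x2B 0x08 0x60 0x0D 0xDC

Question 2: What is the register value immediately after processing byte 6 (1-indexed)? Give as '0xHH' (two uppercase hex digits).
Answer: 0xDC

Derivation:
After byte 1 (0x5B): reg=0xD9
After byte 2 (0x0E): reg=0x2B
After byte 3 (0xF1): reg=0x08
After byte 4 (0xAB): reg=0x60
After byte 5 (0x0E): reg=0x0D
After byte 6 (0x48): reg=0xDC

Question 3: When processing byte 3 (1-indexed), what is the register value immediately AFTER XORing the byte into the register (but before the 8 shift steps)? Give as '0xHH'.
Answer: 0xDA

Derivation:
Register before byte 3: 0x2B
Byte 3: 0xF1
0x2B XOR 0xF1 = 0xDA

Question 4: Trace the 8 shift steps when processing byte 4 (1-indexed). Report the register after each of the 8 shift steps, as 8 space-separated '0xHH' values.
After byte 1 (0x5B): reg=0xD9
After byte 2 (0x0E): reg=0x2B
After byte 3 (0xF1): reg=0x08
Register before byte 4: 0x08
After XOR with byte 0xAB: 0xA3

Answer: 0x41 0x82 0x03 0x06 0x0C 0x18 0x30 0x60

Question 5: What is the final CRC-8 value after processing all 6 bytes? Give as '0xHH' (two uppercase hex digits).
After byte 1 (0x5B): reg=0xD9
After byte 2 (0x0E): reg=0x2B
After byte 3 (0xF1): reg=0x08
After byte 4 (0xAB): reg=0x60
After byte 5 (0x0E): reg=0x0D
After byte 6 (0x48): reg=0xDC

Answer: 0xDC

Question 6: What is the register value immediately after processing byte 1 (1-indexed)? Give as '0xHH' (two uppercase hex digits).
Answer: 0xD9

Derivation:
After byte 1 (0x5B): reg=0xD9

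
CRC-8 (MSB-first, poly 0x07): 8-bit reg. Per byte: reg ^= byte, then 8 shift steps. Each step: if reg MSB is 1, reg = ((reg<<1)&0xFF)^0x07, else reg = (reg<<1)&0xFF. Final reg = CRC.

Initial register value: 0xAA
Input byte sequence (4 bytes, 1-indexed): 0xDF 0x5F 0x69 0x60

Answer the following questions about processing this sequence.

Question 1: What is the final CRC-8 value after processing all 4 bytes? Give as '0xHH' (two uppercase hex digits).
After byte 1 (0xDF): reg=0x4C
After byte 2 (0x5F): reg=0x79
After byte 3 (0x69): reg=0x70
After byte 4 (0x60): reg=0x70

Answer: 0x70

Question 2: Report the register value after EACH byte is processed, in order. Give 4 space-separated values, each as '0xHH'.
0x4C 0x79 0x70 0x70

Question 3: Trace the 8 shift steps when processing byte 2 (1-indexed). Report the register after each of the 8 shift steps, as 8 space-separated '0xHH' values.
After byte 1 (0xDF): reg=0x4C
Register before byte 2: 0x4C
After XOR with byte 0x5F: 0x13

Answer: 0x26 0x4C 0x98 0x37 0x6E 0xDC 0xBF 0x79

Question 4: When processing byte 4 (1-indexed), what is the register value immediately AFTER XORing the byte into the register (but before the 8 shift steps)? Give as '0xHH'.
Register before byte 4: 0x70
Byte 4: 0x60
0x70 XOR 0x60 = 0x10

Answer: 0x10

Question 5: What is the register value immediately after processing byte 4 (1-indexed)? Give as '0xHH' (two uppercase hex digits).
Answer: 0x70

Derivation:
After byte 1 (0xDF): reg=0x4C
After byte 2 (0x5F): reg=0x79
After byte 3 (0x69): reg=0x70
After byte 4 (0x60): reg=0x70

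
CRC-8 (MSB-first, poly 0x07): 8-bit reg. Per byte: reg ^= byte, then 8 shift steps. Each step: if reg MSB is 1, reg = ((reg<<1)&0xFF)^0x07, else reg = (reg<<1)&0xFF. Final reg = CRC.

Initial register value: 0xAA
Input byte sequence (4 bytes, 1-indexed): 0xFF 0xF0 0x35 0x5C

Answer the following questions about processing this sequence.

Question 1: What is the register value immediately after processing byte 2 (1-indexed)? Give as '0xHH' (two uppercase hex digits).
After byte 1 (0xFF): reg=0xAC
After byte 2 (0xF0): reg=0x93

Answer: 0x93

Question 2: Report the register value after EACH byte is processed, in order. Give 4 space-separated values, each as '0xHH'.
0xAC 0x93 0x7B 0xF5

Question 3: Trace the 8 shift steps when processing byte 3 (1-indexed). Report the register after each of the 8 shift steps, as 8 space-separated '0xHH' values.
Answer: 0x4B 0x96 0x2B 0x56 0xAC 0x5F 0xBE 0x7B

Derivation:
After byte 1 (0xFF): reg=0xAC
After byte 2 (0xF0): reg=0x93
Register before byte 3: 0x93
After XOR with byte 0x35: 0xA6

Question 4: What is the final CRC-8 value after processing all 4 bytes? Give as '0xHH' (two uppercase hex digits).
After byte 1 (0xFF): reg=0xAC
After byte 2 (0xF0): reg=0x93
After byte 3 (0x35): reg=0x7B
After byte 4 (0x5C): reg=0xF5

Answer: 0xF5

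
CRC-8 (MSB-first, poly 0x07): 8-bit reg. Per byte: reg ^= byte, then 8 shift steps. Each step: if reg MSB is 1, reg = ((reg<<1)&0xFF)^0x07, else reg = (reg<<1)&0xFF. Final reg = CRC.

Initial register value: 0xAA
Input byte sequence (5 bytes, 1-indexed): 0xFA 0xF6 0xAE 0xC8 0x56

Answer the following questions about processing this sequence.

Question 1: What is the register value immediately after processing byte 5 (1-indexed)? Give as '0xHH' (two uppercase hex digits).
Answer: 0x09

Derivation:
After byte 1 (0xFA): reg=0xB7
After byte 2 (0xF6): reg=0xC0
After byte 3 (0xAE): reg=0x0D
After byte 4 (0xC8): reg=0x55
After byte 5 (0x56): reg=0x09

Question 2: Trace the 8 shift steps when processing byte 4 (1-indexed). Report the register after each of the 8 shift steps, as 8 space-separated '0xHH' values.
Answer: 0x8D 0x1D 0x3A 0x74 0xE8 0xD7 0xA9 0x55

Derivation:
After byte 1 (0xFA): reg=0xB7
After byte 2 (0xF6): reg=0xC0
After byte 3 (0xAE): reg=0x0D
Register before byte 4: 0x0D
After XOR with byte 0xC8: 0xC5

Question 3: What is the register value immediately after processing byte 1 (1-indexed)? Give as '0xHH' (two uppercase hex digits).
Answer: 0xB7

Derivation:
After byte 1 (0xFA): reg=0xB7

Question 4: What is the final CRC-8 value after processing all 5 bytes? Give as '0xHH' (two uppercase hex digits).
Answer: 0x09

Derivation:
After byte 1 (0xFA): reg=0xB7
After byte 2 (0xF6): reg=0xC0
After byte 3 (0xAE): reg=0x0D
After byte 4 (0xC8): reg=0x55
After byte 5 (0x56): reg=0x09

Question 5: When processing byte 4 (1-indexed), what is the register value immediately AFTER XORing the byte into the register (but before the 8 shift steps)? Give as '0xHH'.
Register before byte 4: 0x0D
Byte 4: 0xC8
0x0D XOR 0xC8 = 0xC5

Answer: 0xC5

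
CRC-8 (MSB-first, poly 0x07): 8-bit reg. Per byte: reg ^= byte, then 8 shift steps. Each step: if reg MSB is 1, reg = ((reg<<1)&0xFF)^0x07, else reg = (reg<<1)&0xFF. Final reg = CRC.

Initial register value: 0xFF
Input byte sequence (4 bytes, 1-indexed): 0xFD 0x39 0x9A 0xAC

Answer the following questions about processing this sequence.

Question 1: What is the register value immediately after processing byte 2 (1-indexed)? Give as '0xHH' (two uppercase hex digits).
Answer: 0x85

Derivation:
After byte 1 (0xFD): reg=0x0E
After byte 2 (0x39): reg=0x85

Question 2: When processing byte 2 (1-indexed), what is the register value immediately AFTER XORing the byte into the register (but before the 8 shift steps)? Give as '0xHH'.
Answer: 0x37

Derivation:
Register before byte 2: 0x0E
Byte 2: 0x39
0x0E XOR 0x39 = 0x37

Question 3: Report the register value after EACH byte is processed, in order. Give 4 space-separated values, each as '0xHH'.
0x0E 0x85 0x5D 0xD9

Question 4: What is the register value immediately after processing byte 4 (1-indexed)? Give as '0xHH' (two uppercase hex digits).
Answer: 0xD9

Derivation:
After byte 1 (0xFD): reg=0x0E
After byte 2 (0x39): reg=0x85
After byte 3 (0x9A): reg=0x5D
After byte 4 (0xAC): reg=0xD9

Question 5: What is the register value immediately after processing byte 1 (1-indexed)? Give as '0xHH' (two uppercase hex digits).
Answer: 0x0E

Derivation:
After byte 1 (0xFD): reg=0x0E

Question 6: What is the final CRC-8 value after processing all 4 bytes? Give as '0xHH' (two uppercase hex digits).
After byte 1 (0xFD): reg=0x0E
After byte 2 (0x39): reg=0x85
After byte 3 (0x9A): reg=0x5D
After byte 4 (0xAC): reg=0xD9

Answer: 0xD9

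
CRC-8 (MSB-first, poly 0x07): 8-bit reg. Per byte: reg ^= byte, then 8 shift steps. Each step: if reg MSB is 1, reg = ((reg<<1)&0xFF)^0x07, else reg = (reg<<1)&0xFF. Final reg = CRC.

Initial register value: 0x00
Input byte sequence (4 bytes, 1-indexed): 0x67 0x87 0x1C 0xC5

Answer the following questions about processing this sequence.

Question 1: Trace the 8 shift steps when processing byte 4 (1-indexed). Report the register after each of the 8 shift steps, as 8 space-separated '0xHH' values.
After byte 1 (0x67): reg=0x32
After byte 2 (0x87): reg=0x02
After byte 3 (0x1C): reg=0x5A
Register before byte 4: 0x5A
After XOR with byte 0xC5: 0x9F

Answer: 0x39 0x72 0xE4 0xCF 0x99 0x35 0x6A 0xD4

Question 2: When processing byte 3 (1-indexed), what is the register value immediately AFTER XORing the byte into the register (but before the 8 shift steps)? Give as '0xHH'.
Answer: 0x1E

Derivation:
Register before byte 3: 0x02
Byte 3: 0x1C
0x02 XOR 0x1C = 0x1E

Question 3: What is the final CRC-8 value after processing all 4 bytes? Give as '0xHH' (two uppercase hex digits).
After byte 1 (0x67): reg=0x32
After byte 2 (0x87): reg=0x02
After byte 3 (0x1C): reg=0x5A
After byte 4 (0xC5): reg=0xD4

Answer: 0xD4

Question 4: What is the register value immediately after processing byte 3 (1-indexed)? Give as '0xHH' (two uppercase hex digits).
After byte 1 (0x67): reg=0x32
After byte 2 (0x87): reg=0x02
After byte 3 (0x1C): reg=0x5A

Answer: 0x5A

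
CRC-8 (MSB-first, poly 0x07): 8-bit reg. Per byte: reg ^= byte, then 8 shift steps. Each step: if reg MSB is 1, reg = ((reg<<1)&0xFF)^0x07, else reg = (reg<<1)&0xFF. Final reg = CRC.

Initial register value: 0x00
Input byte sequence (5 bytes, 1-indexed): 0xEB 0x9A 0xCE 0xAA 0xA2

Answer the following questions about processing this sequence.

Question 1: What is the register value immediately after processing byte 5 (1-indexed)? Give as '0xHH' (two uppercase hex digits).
Answer: 0x12

Derivation:
After byte 1 (0xEB): reg=0x9F
After byte 2 (0x9A): reg=0x1B
After byte 3 (0xCE): reg=0x25
After byte 4 (0xAA): reg=0xA4
After byte 5 (0xA2): reg=0x12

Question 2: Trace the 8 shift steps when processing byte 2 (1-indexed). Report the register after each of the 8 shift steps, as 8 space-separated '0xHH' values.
After byte 1 (0xEB): reg=0x9F
Register before byte 2: 0x9F
After XOR with byte 0x9A: 0x05

Answer: 0x0A 0x14 0x28 0x50 0xA0 0x47 0x8E 0x1B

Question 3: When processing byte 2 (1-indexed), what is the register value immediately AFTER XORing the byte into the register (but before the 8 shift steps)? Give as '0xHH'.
Answer: 0x05

Derivation:
Register before byte 2: 0x9F
Byte 2: 0x9A
0x9F XOR 0x9A = 0x05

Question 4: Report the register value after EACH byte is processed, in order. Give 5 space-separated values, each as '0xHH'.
0x9F 0x1B 0x25 0xA4 0x12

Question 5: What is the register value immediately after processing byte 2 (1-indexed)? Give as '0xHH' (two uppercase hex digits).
After byte 1 (0xEB): reg=0x9F
After byte 2 (0x9A): reg=0x1B

Answer: 0x1B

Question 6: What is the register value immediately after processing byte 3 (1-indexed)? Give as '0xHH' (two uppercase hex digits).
After byte 1 (0xEB): reg=0x9F
After byte 2 (0x9A): reg=0x1B
After byte 3 (0xCE): reg=0x25

Answer: 0x25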